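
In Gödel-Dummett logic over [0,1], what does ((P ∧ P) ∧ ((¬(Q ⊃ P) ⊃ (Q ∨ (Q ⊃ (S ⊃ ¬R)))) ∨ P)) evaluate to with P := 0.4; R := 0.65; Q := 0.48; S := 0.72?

(P ∧ P) = min(0.4, 0.4) = 0.4
(Q ⊃ P): 0.48 > 0.4, so result = 0.4
¬(Q ⊃ P): Gödel ¬ of 0.4 = 0 (operand ≠ 0)
¬R: Gödel ¬ of 0.65 = 0 (operand ≠ 0)
(S ⊃ ¬R): 0.72 > 0, so result = 0
(Q ⊃ (S ⊃ ¬R)): 0.48 > 0, so result = 0
(Q ∨ (Q ⊃ (S ⊃ ¬R))) = max(0.48, 0) = 0.48
(¬(Q ⊃ P) ⊃ (Q ∨ (Q ⊃ (S ⊃ ¬R)))): 0 ≤ 0.48, so result = 1
((¬(Q ⊃ P) ⊃ (Q ∨ (Q ⊃ (S ⊃ ¬R)))) ∨ P) = max(1, 0.4) = 1
((P ∧ P) ∧ ((¬(Q ⊃ P) ⊃ (Q ∨ (Q ⊃ (S ⊃ ¬R)))) ∨ P)) = min(0.4, 1) = 0.4

0.40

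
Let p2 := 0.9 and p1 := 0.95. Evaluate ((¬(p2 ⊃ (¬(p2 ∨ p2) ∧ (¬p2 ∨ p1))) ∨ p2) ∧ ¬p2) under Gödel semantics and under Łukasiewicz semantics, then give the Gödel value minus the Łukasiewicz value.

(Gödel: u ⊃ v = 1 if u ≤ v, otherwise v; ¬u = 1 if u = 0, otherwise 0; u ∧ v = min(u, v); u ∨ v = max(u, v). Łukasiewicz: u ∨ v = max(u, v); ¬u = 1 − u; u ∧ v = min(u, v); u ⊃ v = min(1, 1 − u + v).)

Gödel evaluation:
  (p2 ∨ p2) = max(0.9, 0.9) = 0.9
  ¬(p2 ∨ p2): Gödel ¬ of 0.9 = 0 (operand ≠ 0)
  ¬p2: Gödel ¬ of 0.9 = 0 (operand ≠ 0)
  (¬p2 ∨ p1) = max(0, 0.95) = 0.95
  (¬(p2 ∨ p2) ∧ (¬p2 ∨ p1)) = min(0, 0.95) = 0
  (p2 ⊃ (¬(p2 ∨ p2) ∧ (¬p2 ∨ p1))): 0.9 > 0, so result = 0
  ¬(p2 ⊃ (¬(p2 ∨ p2) ∧ (¬p2 ∨ p1))): Gödel ¬ of 0 = 1 (operand is 0)
  (¬(p2 ⊃ (¬(p2 ∨ p2) ∧ (¬p2 ∨ p1))) ∨ p2) = max(1, 0.9) = 1
  ¬p2: Gödel ¬ of 0.9 = 0 (operand ≠ 0)
  ((¬(p2 ⊃ (¬(p2 ∨ p2) ∧ (¬p2 ∨ p1))) ∨ p2) ∧ ¬p2) = min(1, 0) = 0
  Gödel value = 0
Łukasiewicz evaluation:
  (p2 ∨ p2) = max(0.9, 0.9) = 0.9
  ¬(p2 ∨ p2): Łukasiewicz ¬ gives 1 − 0.9 = 0.1
  ¬p2: Łukasiewicz ¬ gives 1 − 0.9 = 0.1
  (¬p2 ∨ p1) = max(0.1, 0.95) = 0.95
  (¬(p2 ∨ p2) ∧ (¬p2 ∨ p1)) = min(0.1, 0.95) = 0.1
  (p2 ⊃ (¬(p2 ∨ p2) ∧ (¬p2 ∨ p1))): min(1, 1 − 0.9 + 0.1) = 0.2
  ¬(p2 ⊃ (¬(p2 ∨ p2) ∧ (¬p2 ∨ p1))): Łukasiewicz ¬ gives 1 − 0.2 = 0.8
  (¬(p2 ⊃ (¬(p2 ∨ p2) ∧ (¬p2 ∨ p1))) ∨ p2) = max(0.8, 0.9) = 0.9
  ¬p2: Łukasiewicz ¬ gives 1 − 0.9 = 0.1
  ((¬(p2 ⊃ (¬(p2 ∨ p2) ∧ (¬p2 ∨ p1))) ∨ p2) ∧ ¬p2) = min(0.9, 0.1) = 0.1
  Łukasiewicz value = 0.1
Difference: 0 − 0.1 = -0.10

-0.10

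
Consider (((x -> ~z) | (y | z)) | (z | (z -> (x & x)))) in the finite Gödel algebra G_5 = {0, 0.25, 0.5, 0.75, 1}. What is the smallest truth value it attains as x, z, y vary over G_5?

0.50

The minimum is attained at x = 0.25, z = 0.5, y = 0:
  ~z: Gödel ¬ of 0.5 = 0 (operand ≠ 0)
  (x -> ~z): 0.25 > 0, so result = 0
  (y | z) = max(0, 0.5) = 0.5
  ((x -> ~z) | (y | z)) = max(0, 0.5) = 0.5
  (x & x) = min(0.25, 0.25) = 0.25
  (z -> (x & x)): 0.5 > 0.25, so result = 0.25
  (z | (z -> (x & x))) = max(0.5, 0.25) = 0.5
  (((x -> ~z) | (y | z)) | (z | (z -> (x & x)))) = max(0.5, 0.5) = 0.5
Checking all 125 assignments confirms none give a value below 0.50.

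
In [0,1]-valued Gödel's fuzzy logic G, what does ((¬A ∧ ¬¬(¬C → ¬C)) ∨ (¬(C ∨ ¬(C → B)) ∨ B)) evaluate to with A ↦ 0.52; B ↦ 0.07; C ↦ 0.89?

0.07

¬A: Gödel ¬ of 0.52 = 0 (operand ≠ 0)
¬C: Gödel ¬ of 0.89 = 0 (operand ≠ 0)
¬C: Gödel ¬ of 0.89 = 0 (operand ≠ 0)
(¬C → ¬C): 0 ≤ 0, so result = 1
¬(¬C → ¬C): Gödel ¬ of 1 = 0 (operand ≠ 0)
¬¬(¬C → ¬C): Gödel ¬ of 0 = 1 (operand is 0)
(¬A ∧ ¬¬(¬C → ¬C)) = min(0, 1) = 0
(C → B): 0.89 > 0.07, so result = 0.07
¬(C → B): Gödel ¬ of 0.07 = 0 (operand ≠ 0)
(C ∨ ¬(C → B)) = max(0.89, 0) = 0.89
¬(C ∨ ¬(C → B)): Gödel ¬ of 0.89 = 0 (operand ≠ 0)
(¬(C ∨ ¬(C → B)) ∨ B) = max(0, 0.07) = 0.07
((¬A ∧ ¬¬(¬C → ¬C)) ∨ (¬(C ∨ ¬(C → B)) ∨ B)) = max(0, 0.07) = 0.07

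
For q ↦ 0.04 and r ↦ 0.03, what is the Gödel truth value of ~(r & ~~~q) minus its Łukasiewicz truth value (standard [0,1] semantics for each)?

Gödel evaluation:
  ~q: Gödel ¬ of 0.04 = 0 (operand ≠ 0)
  ~~q: Gödel ¬ of 0 = 1 (operand is 0)
  ~~~q: Gödel ¬ of 1 = 0 (operand ≠ 0)
  (r & ~~~q) = min(0.03, 0) = 0
  ~(r & ~~~q): Gödel ¬ of 0 = 1 (operand is 0)
  Gödel value = 1
Łukasiewicz evaluation:
  ~q: Łukasiewicz ¬ gives 1 − 0.04 = 0.96
  ~~q: Łukasiewicz ¬ gives 1 − 0.96 = 0.04
  ~~~q: Łukasiewicz ¬ gives 1 − 0.04 = 0.96
  (r & ~~~q) = min(0.03, 0.96) = 0.03
  ~(r & ~~~q): Łukasiewicz ¬ gives 1 − 0.03 = 0.97
  Łukasiewicz value = 0.97
Difference: 1 − 0.97 = 0.03

0.03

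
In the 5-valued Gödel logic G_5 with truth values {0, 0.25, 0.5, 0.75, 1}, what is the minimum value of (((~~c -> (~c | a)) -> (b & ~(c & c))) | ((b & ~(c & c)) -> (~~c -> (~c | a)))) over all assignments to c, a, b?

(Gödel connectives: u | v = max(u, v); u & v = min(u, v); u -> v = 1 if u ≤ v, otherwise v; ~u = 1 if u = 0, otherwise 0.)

Every assignment gives 1. For instance at c = 0, a = 0, b = 0:
  ~c: Gödel ¬ of 0 = 1 (operand is 0)
  ~~c: Gödel ¬ of 1 = 0 (operand ≠ 0)
  ~c: Gödel ¬ of 0 = 1 (operand is 0)
  (~c | a) = max(1, 0) = 1
  (~~c -> (~c | a)): 0 ≤ 1, so result = 1
  (c & c) = min(0, 0) = 0
  ~(c & c): Gödel ¬ of 0 = 1 (operand is 0)
  (b & ~(c & c)) = min(0, 1) = 0
  ((~~c -> (~c | a)) -> (b & ~(c & c))): 1 > 0, so result = 0
  (c & c) = min(0, 0) = 0
  ~(c & c): Gödel ¬ of 0 = 1 (operand is 0)
  (b & ~(c & c)) = min(0, 1) = 0
  ~c: Gödel ¬ of 0 = 1 (operand is 0)
  ~~c: Gödel ¬ of 1 = 0 (operand ≠ 0)
  ~c: Gödel ¬ of 0 = 1 (operand is 0)
  (~c | a) = max(1, 0) = 1
  (~~c -> (~c | a)): 0 ≤ 1, so result = 1
  ((b & ~(c & c)) -> (~~c -> (~c | a))): 0 ≤ 1, so result = 1
  (((~~c -> (~c | a)) -> (b & ~(c & c))) | ((b & ~(c & c)) -> (~~c -> (~c | a)))) = max(0, 1) = 1
All 125 assignments give value 1 — the formula is a G_5-tautology.

1.00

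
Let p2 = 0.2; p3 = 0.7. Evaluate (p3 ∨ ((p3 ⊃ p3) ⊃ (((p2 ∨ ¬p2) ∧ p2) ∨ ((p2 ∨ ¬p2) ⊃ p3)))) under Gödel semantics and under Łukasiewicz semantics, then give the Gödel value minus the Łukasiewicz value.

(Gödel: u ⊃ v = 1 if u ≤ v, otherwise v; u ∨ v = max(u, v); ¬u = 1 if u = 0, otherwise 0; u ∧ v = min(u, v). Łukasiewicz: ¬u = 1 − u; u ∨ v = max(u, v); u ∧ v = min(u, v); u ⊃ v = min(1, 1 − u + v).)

Gödel evaluation:
  (p3 ⊃ p3): 0.7 ≤ 0.7, so result = 1
  ¬p2: Gödel ¬ of 0.2 = 0 (operand ≠ 0)
  (p2 ∨ ¬p2) = max(0.2, 0) = 0.2
  ((p2 ∨ ¬p2) ∧ p2) = min(0.2, 0.2) = 0.2
  ¬p2: Gödel ¬ of 0.2 = 0 (operand ≠ 0)
  (p2 ∨ ¬p2) = max(0.2, 0) = 0.2
  ((p2 ∨ ¬p2) ⊃ p3): 0.2 ≤ 0.7, so result = 1
  (((p2 ∨ ¬p2) ∧ p2) ∨ ((p2 ∨ ¬p2) ⊃ p3)) = max(0.2, 1) = 1
  ((p3 ⊃ p3) ⊃ (((p2 ∨ ¬p2) ∧ p2) ∨ ((p2 ∨ ¬p2) ⊃ p3))): 1 ≤ 1, so result = 1
  (p3 ∨ ((p3 ⊃ p3) ⊃ (((p2 ∨ ¬p2) ∧ p2) ∨ ((p2 ∨ ¬p2) ⊃ p3)))) = max(0.7, 1) = 1
  Gödel value = 1
Łukasiewicz evaluation:
  (p3 ⊃ p3): min(1, 1 − 0.7 + 0.7) = 1
  ¬p2: Łukasiewicz ¬ gives 1 − 0.2 = 0.8
  (p2 ∨ ¬p2) = max(0.2, 0.8) = 0.8
  ((p2 ∨ ¬p2) ∧ p2) = min(0.8, 0.2) = 0.2
  ¬p2: Łukasiewicz ¬ gives 1 − 0.2 = 0.8
  (p2 ∨ ¬p2) = max(0.2, 0.8) = 0.8
  ((p2 ∨ ¬p2) ⊃ p3): min(1, 1 − 0.8 + 0.7) = 0.9
  (((p2 ∨ ¬p2) ∧ p2) ∨ ((p2 ∨ ¬p2) ⊃ p3)) = max(0.2, 0.9) = 0.9
  ((p3 ⊃ p3) ⊃ (((p2 ∨ ¬p2) ∧ p2) ∨ ((p2 ∨ ¬p2) ⊃ p3))): min(1, 1 − 1 + 0.9) = 0.9
  (p3 ∨ ((p3 ⊃ p3) ⊃ (((p2 ∨ ¬p2) ∧ p2) ∨ ((p2 ∨ ¬p2) ⊃ p3)))) = max(0.7, 0.9) = 0.9
  Łukasiewicz value = 0.9
Difference: 1 − 0.9 = 0.10

0.10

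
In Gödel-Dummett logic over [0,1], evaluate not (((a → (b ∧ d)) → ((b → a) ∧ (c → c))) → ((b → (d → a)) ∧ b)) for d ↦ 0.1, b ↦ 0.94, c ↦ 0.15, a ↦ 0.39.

0.00

(b ∧ d) = min(0.94, 0.1) = 0.1
(a → (b ∧ d)): 0.39 > 0.1, so result = 0.1
(b → a): 0.94 > 0.39, so result = 0.39
(c → c): 0.15 ≤ 0.15, so result = 1
((b → a) ∧ (c → c)) = min(0.39, 1) = 0.39
((a → (b ∧ d)) → ((b → a) ∧ (c → c))): 0.1 ≤ 0.39, so result = 1
(d → a): 0.1 ≤ 0.39, so result = 1
(b → (d → a)): 0.94 ≤ 1, so result = 1
((b → (d → a)) ∧ b) = min(1, 0.94) = 0.94
(((a → (b ∧ d)) → ((b → a) ∧ (c → c))) → ((b → (d → a)) ∧ b)): 1 > 0.94, so result = 0.94
not (((a → (b ∧ d)) → ((b → a) ∧ (c → c))) → ((b → (d → a)) ∧ b)): Gödel ¬ of 0.94 = 0 (operand ≠ 0)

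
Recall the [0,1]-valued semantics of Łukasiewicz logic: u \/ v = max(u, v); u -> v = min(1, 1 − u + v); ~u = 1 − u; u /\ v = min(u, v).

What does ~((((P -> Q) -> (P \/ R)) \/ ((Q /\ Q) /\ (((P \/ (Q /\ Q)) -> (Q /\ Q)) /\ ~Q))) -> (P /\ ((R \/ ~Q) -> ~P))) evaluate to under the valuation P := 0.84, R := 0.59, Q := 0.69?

(P -> Q): min(1, 1 − 0.84 + 0.69) = 0.85
(P \/ R) = max(0.84, 0.59) = 0.84
((P -> Q) -> (P \/ R)): min(1, 1 − 0.85 + 0.84) = 0.99
(Q /\ Q) = min(0.69, 0.69) = 0.69
(Q /\ Q) = min(0.69, 0.69) = 0.69
(P \/ (Q /\ Q)) = max(0.84, 0.69) = 0.84
(Q /\ Q) = min(0.69, 0.69) = 0.69
((P \/ (Q /\ Q)) -> (Q /\ Q)): min(1, 1 − 0.84 + 0.69) = 0.85
~Q: Łukasiewicz ¬ gives 1 − 0.69 = 0.31
(((P \/ (Q /\ Q)) -> (Q /\ Q)) /\ ~Q) = min(0.85, 0.31) = 0.31
((Q /\ Q) /\ (((P \/ (Q /\ Q)) -> (Q /\ Q)) /\ ~Q)) = min(0.69, 0.31) = 0.31
(((P -> Q) -> (P \/ R)) \/ ((Q /\ Q) /\ (((P \/ (Q /\ Q)) -> (Q /\ Q)) /\ ~Q))) = max(0.99, 0.31) = 0.99
~Q: Łukasiewicz ¬ gives 1 − 0.69 = 0.31
(R \/ ~Q) = max(0.59, 0.31) = 0.59
~P: Łukasiewicz ¬ gives 1 − 0.84 = 0.16
((R \/ ~Q) -> ~P): min(1, 1 − 0.59 + 0.16) = 0.57
(P /\ ((R \/ ~Q) -> ~P)) = min(0.84, 0.57) = 0.57
((((P -> Q) -> (P \/ R)) \/ ((Q /\ Q) /\ (((P \/ (Q /\ Q)) -> (Q /\ Q)) /\ ~Q))) -> (P /\ ((R \/ ~Q) -> ~P))): min(1, 1 − 0.99 + 0.57) = 0.58
~((((P -> Q) -> (P \/ R)) \/ ((Q /\ Q) /\ (((P \/ (Q /\ Q)) -> (Q /\ Q)) /\ ~Q))) -> (P /\ ((R \/ ~Q) -> ~P))): Łukasiewicz ¬ gives 1 − 0.58 = 0.42

0.42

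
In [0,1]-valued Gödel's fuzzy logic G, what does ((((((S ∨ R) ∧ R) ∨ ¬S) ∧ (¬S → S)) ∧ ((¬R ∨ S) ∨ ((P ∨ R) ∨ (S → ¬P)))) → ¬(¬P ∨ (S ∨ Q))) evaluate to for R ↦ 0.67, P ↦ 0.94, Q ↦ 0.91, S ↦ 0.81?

0.00

(S ∨ R) = max(0.81, 0.67) = 0.81
((S ∨ R) ∧ R) = min(0.81, 0.67) = 0.67
¬S: Gödel ¬ of 0.81 = 0 (operand ≠ 0)
(((S ∨ R) ∧ R) ∨ ¬S) = max(0.67, 0) = 0.67
¬S: Gödel ¬ of 0.81 = 0 (operand ≠ 0)
(¬S → S): 0 ≤ 0.81, so result = 1
((((S ∨ R) ∧ R) ∨ ¬S) ∧ (¬S → S)) = min(0.67, 1) = 0.67
¬R: Gödel ¬ of 0.67 = 0 (operand ≠ 0)
(¬R ∨ S) = max(0, 0.81) = 0.81
(P ∨ R) = max(0.94, 0.67) = 0.94
¬P: Gödel ¬ of 0.94 = 0 (operand ≠ 0)
(S → ¬P): 0.81 > 0, so result = 0
((P ∨ R) ∨ (S → ¬P)) = max(0.94, 0) = 0.94
((¬R ∨ S) ∨ ((P ∨ R) ∨ (S → ¬P))) = max(0.81, 0.94) = 0.94
(((((S ∨ R) ∧ R) ∨ ¬S) ∧ (¬S → S)) ∧ ((¬R ∨ S) ∨ ((P ∨ R) ∨ (S → ¬P)))) = min(0.67, 0.94) = 0.67
¬P: Gödel ¬ of 0.94 = 0 (operand ≠ 0)
(S ∨ Q) = max(0.81, 0.91) = 0.91
(¬P ∨ (S ∨ Q)) = max(0, 0.91) = 0.91
¬(¬P ∨ (S ∨ Q)): Gödel ¬ of 0.91 = 0 (operand ≠ 0)
((((((S ∨ R) ∧ R) ∨ ¬S) ∧ (¬S → S)) ∧ ((¬R ∨ S) ∨ ((P ∨ R) ∨ (S → ¬P)))) → ¬(¬P ∨ (S ∨ Q))): 0.67 > 0, so result = 0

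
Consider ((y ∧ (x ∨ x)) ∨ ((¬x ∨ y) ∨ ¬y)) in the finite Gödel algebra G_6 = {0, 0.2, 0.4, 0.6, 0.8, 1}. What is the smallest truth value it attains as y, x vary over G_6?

0.20

The minimum is attained at y = 0.2, x = 0.2:
  (x ∨ x) = max(0.2, 0.2) = 0.2
  (y ∧ (x ∨ x)) = min(0.2, 0.2) = 0.2
  ¬x: Gödel ¬ of 0.2 = 0 (operand ≠ 0)
  (¬x ∨ y) = max(0, 0.2) = 0.2
  ¬y: Gödel ¬ of 0.2 = 0 (operand ≠ 0)
  ((¬x ∨ y) ∨ ¬y) = max(0.2, 0) = 0.2
  ((y ∧ (x ∨ x)) ∨ ((¬x ∨ y) ∨ ¬y)) = max(0.2, 0.2) = 0.2
Checking all 36 assignments confirms none give a value below 0.20.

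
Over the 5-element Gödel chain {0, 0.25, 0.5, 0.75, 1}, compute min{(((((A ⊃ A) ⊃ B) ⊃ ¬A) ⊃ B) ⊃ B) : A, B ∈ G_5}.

0.25

The minimum is attained at A = 0.25, B = 0.25:
  (A ⊃ A): 0.25 ≤ 0.25, so result = 1
  ((A ⊃ A) ⊃ B): 1 > 0.25, so result = 0.25
  ¬A: Gödel ¬ of 0.25 = 0 (operand ≠ 0)
  (((A ⊃ A) ⊃ B) ⊃ ¬A): 0.25 > 0, so result = 0
  ((((A ⊃ A) ⊃ B) ⊃ ¬A) ⊃ B): 0 ≤ 0.25, so result = 1
  (((((A ⊃ A) ⊃ B) ⊃ ¬A) ⊃ B) ⊃ B): 1 > 0.25, so result = 0.25
Checking all 25 assignments confirms none give a value below 0.25.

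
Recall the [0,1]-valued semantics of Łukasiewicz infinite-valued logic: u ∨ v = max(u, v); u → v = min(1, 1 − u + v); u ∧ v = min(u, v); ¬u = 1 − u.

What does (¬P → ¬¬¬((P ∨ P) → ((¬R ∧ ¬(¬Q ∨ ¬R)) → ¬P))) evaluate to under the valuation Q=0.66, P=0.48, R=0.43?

¬P: Łukasiewicz ¬ gives 1 − 0.48 = 0.52
(P ∨ P) = max(0.48, 0.48) = 0.48
¬R: Łukasiewicz ¬ gives 1 − 0.43 = 0.57
¬Q: Łukasiewicz ¬ gives 1 − 0.66 = 0.34
¬R: Łukasiewicz ¬ gives 1 − 0.43 = 0.57
(¬Q ∨ ¬R) = max(0.34, 0.57) = 0.57
¬(¬Q ∨ ¬R): Łukasiewicz ¬ gives 1 − 0.57 = 0.43
(¬R ∧ ¬(¬Q ∨ ¬R)) = min(0.57, 0.43) = 0.43
¬P: Łukasiewicz ¬ gives 1 − 0.48 = 0.52
((¬R ∧ ¬(¬Q ∨ ¬R)) → ¬P): min(1, 1 − 0.43 + 0.52) = 1
((P ∨ P) → ((¬R ∧ ¬(¬Q ∨ ¬R)) → ¬P)): min(1, 1 − 0.48 + 1) = 1
¬((P ∨ P) → ((¬R ∧ ¬(¬Q ∨ ¬R)) → ¬P)): Łukasiewicz ¬ gives 1 − 1 = 0
¬¬((P ∨ P) → ((¬R ∧ ¬(¬Q ∨ ¬R)) → ¬P)): Łukasiewicz ¬ gives 1 − 0 = 1
¬¬¬((P ∨ P) → ((¬R ∧ ¬(¬Q ∨ ¬R)) → ¬P)): Łukasiewicz ¬ gives 1 − 1 = 0
(¬P → ¬¬¬((P ∨ P) → ((¬R ∧ ¬(¬Q ∨ ¬R)) → ¬P))): min(1, 1 − 0.52 + 0) = 0.48

0.48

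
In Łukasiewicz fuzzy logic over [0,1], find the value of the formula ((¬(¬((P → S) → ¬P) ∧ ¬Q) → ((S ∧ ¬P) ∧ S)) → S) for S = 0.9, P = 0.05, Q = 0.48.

(P → S): min(1, 1 − 0.05 + 0.9) = 1
¬P: Łukasiewicz ¬ gives 1 − 0.05 = 0.95
((P → S) → ¬P): min(1, 1 − 1 + 0.95) = 0.95
¬((P → S) → ¬P): Łukasiewicz ¬ gives 1 − 0.95 = 0.05
¬Q: Łukasiewicz ¬ gives 1 − 0.48 = 0.52
(¬((P → S) → ¬P) ∧ ¬Q) = min(0.05, 0.52) = 0.05
¬(¬((P → S) → ¬P) ∧ ¬Q): Łukasiewicz ¬ gives 1 − 0.05 = 0.95
¬P: Łukasiewicz ¬ gives 1 − 0.05 = 0.95
(S ∧ ¬P) = min(0.9, 0.95) = 0.9
((S ∧ ¬P) ∧ S) = min(0.9, 0.9) = 0.9
(¬(¬((P → S) → ¬P) ∧ ¬Q) → ((S ∧ ¬P) ∧ S)): min(1, 1 − 0.95 + 0.9) = 0.95
((¬(¬((P → S) → ¬P) ∧ ¬Q) → ((S ∧ ¬P) ∧ S)) → S): min(1, 1 − 0.95 + 0.9) = 0.95

0.95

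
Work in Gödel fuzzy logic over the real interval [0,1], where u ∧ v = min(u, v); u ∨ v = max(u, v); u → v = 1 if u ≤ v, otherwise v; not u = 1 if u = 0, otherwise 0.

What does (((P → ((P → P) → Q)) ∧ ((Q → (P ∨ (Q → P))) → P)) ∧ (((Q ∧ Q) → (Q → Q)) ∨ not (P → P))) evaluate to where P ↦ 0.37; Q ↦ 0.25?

0.25

(P → P): 0.37 ≤ 0.37, so result = 1
((P → P) → Q): 1 > 0.25, so result = 0.25
(P → ((P → P) → Q)): 0.37 > 0.25, so result = 0.25
(Q → P): 0.25 ≤ 0.37, so result = 1
(P ∨ (Q → P)) = max(0.37, 1) = 1
(Q → (P ∨ (Q → P))): 0.25 ≤ 1, so result = 1
((Q → (P ∨ (Q → P))) → P): 1 > 0.37, so result = 0.37
((P → ((P → P) → Q)) ∧ ((Q → (P ∨ (Q → P))) → P)) = min(0.25, 0.37) = 0.25
(Q ∧ Q) = min(0.25, 0.25) = 0.25
(Q → Q): 0.25 ≤ 0.25, so result = 1
((Q ∧ Q) → (Q → Q)): 0.25 ≤ 1, so result = 1
(P → P): 0.37 ≤ 0.37, so result = 1
not (P → P): Gödel ¬ of 1 = 0 (operand ≠ 0)
(((Q ∧ Q) → (Q → Q)) ∨ not (P → P)) = max(1, 0) = 1
(((P → ((P → P) → Q)) ∧ ((Q → (P ∨ (Q → P))) → P)) ∧ (((Q ∧ Q) → (Q → Q)) ∨ not (P → P))) = min(0.25, 1) = 0.25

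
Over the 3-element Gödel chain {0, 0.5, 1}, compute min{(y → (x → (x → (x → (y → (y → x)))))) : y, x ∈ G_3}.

1.00

Every assignment gives 1. For instance at y = 0, x = 0:
  (y → x): 0 ≤ 0, so result = 1
  (y → (y → x)): 0 ≤ 1, so result = 1
  (x → (y → (y → x))): 0 ≤ 1, so result = 1
  (x → (x → (y → (y → x)))): 0 ≤ 1, so result = 1
  (x → (x → (x → (y → (y → x))))): 0 ≤ 1, so result = 1
  (y → (x → (x → (x → (y → (y → x)))))): 0 ≤ 1, so result = 1
All 9 assignments give value 1 — the formula is a G_3-tautology.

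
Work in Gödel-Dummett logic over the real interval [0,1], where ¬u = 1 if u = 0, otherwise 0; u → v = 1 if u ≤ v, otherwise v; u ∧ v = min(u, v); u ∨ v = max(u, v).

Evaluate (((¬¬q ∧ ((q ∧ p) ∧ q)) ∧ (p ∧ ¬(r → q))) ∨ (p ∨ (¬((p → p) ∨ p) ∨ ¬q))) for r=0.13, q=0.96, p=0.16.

0.16

¬q: Gödel ¬ of 0.96 = 0 (operand ≠ 0)
¬¬q: Gödel ¬ of 0 = 1 (operand is 0)
(q ∧ p) = min(0.96, 0.16) = 0.16
((q ∧ p) ∧ q) = min(0.16, 0.96) = 0.16
(¬¬q ∧ ((q ∧ p) ∧ q)) = min(1, 0.16) = 0.16
(r → q): 0.13 ≤ 0.96, so result = 1
¬(r → q): Gödel ¬ of 1 = 0 (operand ≠ 0)
(p ∧ ¬(r → q)) = min(0.16, 0) = 0
((¬¬q ∧ ((q ∧ p) ∧ q)) ∧ (p ∧ ¬(r → q))) = min(0.16, 0) = 0
(p → p): 0.16 ≤ 0.16, so result = 1
((p → p) ∨ p) = max(1, 0.16) = 1
¬((p → p) ∨ p): Gödel ¬ of 1 = 0 (operand ≠ 0)
¬q: Gödel ¬ of 0.96 = 0 (operand ≠ 0)
(¬((p → p) ∨ p) ∨ ¬q) = max(0, 0) = 0
(p ∨ (¬((p → p) ∨ p) ∨ ¬q)) = max(0.16, 0) = 0.16
(((¬¬q ∧ ((q ∧ p) ∧ q)) ∧ (p ∧ ¬(r → q))) ∨ (p ∨ (¬((p → p) ∨ p) ∨ ¬q))) = max(0, 0.16) = 0.16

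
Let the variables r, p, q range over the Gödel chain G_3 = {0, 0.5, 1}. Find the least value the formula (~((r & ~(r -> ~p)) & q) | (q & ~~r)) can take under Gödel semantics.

0.50

The minimum is attained at r = 0.5, p = 0.5, q = 0.5:
  ~p: Gödel ¬ of 0.5 = 0 (operand ≠ 0)
  (r -> ~p): 0.5 > 0, so result = 0
  ~(r -> ~p): Gödel ¬ of 0 = 1 (operand is 0)
  (r & ~(r -> ~p)) = min(0.5, 1) = 0.5
  ((r & ~(r -> ~p)) & q) = min(0.5, 0.5) = 0.5
  ~((r & ~(r -> ~p)) & q): Gödel ¬ of 0.5 = 0 (operand ≠ 0)
  ~r: Gödel ¬ of 0.5 = 0 (operand ≠ 0)
  ~~r: Gödel ¬ of 0 = 1 (operand is 0)
  (q & ~~r) = min(0.5, 1) = 0.5
  (~((r & ~(r -> ~p)) & q) | (q & ~~r)) = max(0, 0.5) = 0.5
Checking all 27 assignments confirms none give a value below 0.50.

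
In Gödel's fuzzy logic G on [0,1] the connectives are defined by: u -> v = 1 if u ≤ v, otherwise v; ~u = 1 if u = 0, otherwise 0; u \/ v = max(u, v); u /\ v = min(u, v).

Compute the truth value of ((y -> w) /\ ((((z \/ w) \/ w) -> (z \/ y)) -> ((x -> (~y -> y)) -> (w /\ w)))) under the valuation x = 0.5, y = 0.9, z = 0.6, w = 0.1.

0.10

(y -> w): 0.9 > 0.1, so result = 0.1
(z \/ w) = max(0.6, 0.1) = 0.6
((z \/ w) \/ w) = max(0.6, 0.1) = 0.6
(z \/ y) = max(0.6, 0.9) = 0.9
(((z \/ w) \/ w) -> (z \/ y)): 0.6 ≤ 0.9, so result = 1
~y: Gödel ¬ of 0.9 = 0 (operand ≠ 0)
(~y -> y): 0 ≤ 0.9, so result = 1
(x -> (~y -> y)): 0.5 ≤ 1, so result = 1
(w /\ w) = min(0.1, 0.1) = 0.1
((x -> (~y -> y)) -> (w /\ w)): 1 > 0.1, so result = 0.1
((((z \/ w) \/ w) -> (z \/ y)) -> ((x -> (~y -> y)) -> (w /\ w))): 1 > 0.1, so result = 0.1
((y -> w) /\ ((((z \/ w) \/ w) -> (z \/ y)) -> ((x -> (~y -> y)) -> (w /\ w)))) = min(0.1, 0.1) = 0.1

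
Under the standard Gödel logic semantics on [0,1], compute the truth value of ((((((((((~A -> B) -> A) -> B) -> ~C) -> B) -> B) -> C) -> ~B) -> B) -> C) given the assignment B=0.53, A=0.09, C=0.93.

0.93

~A: Gödel ¬ of 0.09 = 0 (operand ≠ 0)
(~A -> B): 0 ≤ 0.53, so result = 1
((~A -> B) -> A): 1 > 0.09, so result = 0.09
(((~A -> B) -> A) -> B): 0.09 ≤ 0.53, so result = 1
~C: Gödel ¬ of 0.93 = 0 (operand ≠ 0)
((((~A -> B) -> A) -> B) -> ~C): 1 > 0, so result = 0
(((((~A -> B) -> A) -> B) -> ~C) -> B): 0 ≤ 0.53, so result = 1
((((((~A -> B) -> A) -> B) -> ~C) -> B) -> B): 1 > 0.53, so result = 0.53
(((((((~A -> B) -> A) -> B) -> ~C) -> B) -> B) -> C): 0.53 ≤ 0.93, so result = 1
~B: Gödel ¬ of 0.53 = 0 (operand ≠ 0)
((((((((~A -> B) -> A) -> B) -> ~C) -> B) -> B) -> C) -> ~B): 1 > 0, so result = 0
(((((((((~A -> B) -> A) -> B) -> ~C) -> B) -> B) -> C) -> ~B) -> B): 0 ≤ 0.53, so result = 1
((((((((((~A -> B) -> A) -> B) -> ~C) -> B) -> B) -> C) -> ~B) -> B) -> C): 1 > 0.93, so result = 0.93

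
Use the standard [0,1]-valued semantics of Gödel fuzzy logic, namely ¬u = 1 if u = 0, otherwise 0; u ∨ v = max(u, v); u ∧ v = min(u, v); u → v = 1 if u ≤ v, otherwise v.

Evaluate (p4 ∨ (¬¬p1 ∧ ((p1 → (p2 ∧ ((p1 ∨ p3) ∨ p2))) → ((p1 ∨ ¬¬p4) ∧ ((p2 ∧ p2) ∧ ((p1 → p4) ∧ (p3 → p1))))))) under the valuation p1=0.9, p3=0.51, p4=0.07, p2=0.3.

0.07

¬p1: Gödel ¬ of 0.9 = 0 (operand ≠ 0)
¬¬p1: Gödel ¬ of 0 = 1 (operand is 0)
(p1 ∨ p3) = max(0.9, 0.51) = 0.9
((p1 ∨ p3) ∨ p2) = max(0.9, 0.3) = 0.9
(p2 ∧ ((p1 ∨ p3) ∨ p2)) = min(0.3, 0.9) = 0.3
(p1 → (p2 ∧ ((p1 ∨ p3) ∨ p2))): 0.9 > 0.3, so result = 0.3
¬p4: Gödel ¬ of 0.07 = 0 (operand ≠ 0)
¬¬p4: Gödel ¬ of 0 = 1 (operand is 0)
(p1 ∨ ¬¬p4) = max(0.9, 1) = 1
(p2 ∧ p2) = min(0.3, 0.3) = 0.3
(p1 → p4): 0.9 > 0.07, so result = 0.07
(p3 → p1): 0.51 ≤ 0.9, so result = 1
((p1 → p4) ∧ (p3 → p1)) = min(0.07, 1) = 0.07
((p2 ∧ p2) ∧ ((p1 → p4) ∧ (p3 → p1))) = min(0.3, 0.07) = 0.07
((p1 ∨ ¬¬p4) ∧ ((p2 ∧ p2) ∧ ((p1 → p4) ∧ (p3 → p1)))) = min(1, 0.07) = 0.07
((p1 → (p2 ∧ ((p1 ∨ p3) ∨ p2))) → ((p1 ∨ ¬¬p4) ∧ ((p2 ∧ p2) ∧ ((p1 → p4) ∧ (p3 → p1))))): 0.3 > 0.07, so result = 0.07
(¬¬p1 ∧ ((p1 → (p2 ∧ ((p1 ∨ p3) ∨ p2))) → ((p1 ∨ ¬¬p4) ∧ ((p2 ∧ p2) ∧ ((p1 → p4) ∧ (p3 → p1)))))) = min(1, 0.07) = 0.07
(p4 ∨ (¬¬p1 ∧ ((p1 → (p2 ∧ ((p1 ∨ p3) ∨ p2))) → ((p1 ∨ ¬¬p4) ∧ ((p2 ∧ p2) ∧ ((p1 → p4) ∧ (p3 → p1))))))) = max(0.07, 0.07) = 0.07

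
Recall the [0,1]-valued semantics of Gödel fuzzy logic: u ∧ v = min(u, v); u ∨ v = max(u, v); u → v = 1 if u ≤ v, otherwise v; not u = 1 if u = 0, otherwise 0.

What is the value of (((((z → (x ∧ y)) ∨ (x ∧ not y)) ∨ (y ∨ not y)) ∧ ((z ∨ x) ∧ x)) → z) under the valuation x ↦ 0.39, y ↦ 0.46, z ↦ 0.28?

0.28

(x ∧ y) = min(0.39, 0.46) = 0.39
(z → (x ∧ y)): 0.28 ≤ 0.39, so result = 1
not y: Gödel ¬ of 0.46 = 0 (operand ≠ 0)
(x ∧ not y) = min(0.39, 0) = 0
((z → (x ∧ y)) ∨ (x ∧ not y)) = max(1, 0) = 1
not y: Gödel ¬ of 0.46 = 0 (operand ≠ 0)
(y ∨ not y) = max(0.46, 0) = 0.46
(((z → (x ∧ y)) ∨ (x ∧ not y)) ∨ (y ∨ not y)) = max(1, 0.46) = 1
(z ∨ x) = max(0.28, 0.39) = 0.39
((z ∨ x) ∧ x) = min(0.39, 0.39) = 0.39
((((z → (x ∧ y)) ∨ (x ∧ not y)) ∨ (y ∨ not y)) ∧ ((z ∨ x) ∧ x)) = min(1, 0.39) = 0.39
(((((z → (x ∧ y)) ∨ (x ∧ not y)) ∨ (y ∨ not y)) ∧ ((z ∨ x) ∧ x)) → z): 0.39 > 0.28, so result = 0.28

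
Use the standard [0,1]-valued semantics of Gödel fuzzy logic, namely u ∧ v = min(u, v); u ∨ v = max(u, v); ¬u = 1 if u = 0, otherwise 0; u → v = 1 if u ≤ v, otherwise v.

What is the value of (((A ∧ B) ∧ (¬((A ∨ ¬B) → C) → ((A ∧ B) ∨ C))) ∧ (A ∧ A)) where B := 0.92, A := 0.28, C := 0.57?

0.28

(A ∧ B) = min(0.28, 0.92) = 0.28
¬B: Gödel ¬ of 0.92 = 0 (operand ≠ 0)
(A ∨ ¬B) = max(0.28, 0) = 0.28
((A ∨ ¬B) → C): 0.28 ≤ 0.57, so result = 1
¬((A ∨ ¬B) → C): Gödel ¬ of 1 = 0 (operand ≠ 0)
(A ∧ B) = min(0.28, 0.92) = 0.28
((A ∧ B) ∨ C) = max(0.28, 0.57) = 0.57
(¬((A ∨ ¬B) → C) → ((A ∧ B) ∨ C)): 0 ≤ 0.57, so result = 1
((A ∧ B) ∧ (¬((A ∨ ¬B) → C) → ((A ∧ B) ∨ C))) = min(0.28, 1) = 0.28
(A ∧ A) = min(0.28, 0.28) = 0.28
(((A ∧ B) ∧ (¬((A ∨ ¬B) → C) → ((A ∧ B) ∨ C))) ∧ (A ∧ A)) = min(0.28, 0.28) = 0.28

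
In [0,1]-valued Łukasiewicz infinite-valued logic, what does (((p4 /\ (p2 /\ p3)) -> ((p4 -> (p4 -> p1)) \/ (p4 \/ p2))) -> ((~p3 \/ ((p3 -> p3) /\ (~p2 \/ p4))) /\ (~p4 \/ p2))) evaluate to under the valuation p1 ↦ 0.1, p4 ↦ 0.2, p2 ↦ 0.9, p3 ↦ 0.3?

0.70

(p2 /\ p3) = min(0.9, 0.3) = 0.3
(p4 /\ (p2 /\ p3)) = min(0.2, 0.3) = 0.2
(p4 -> p1): min(1, 1 − 0.2 + 0.1) = 0.9
(p4 -> (p4 -> p1)): min(1, 1 − 0.2 + 0.9) = 1
(p4 \/ p2) = max(0.2, 0.9) = 0.9
((p4 -> (p4 -> p1)) \/ (p4 \/ p2)) = max(1, 0.9) = 1
((p4 /\ (p2 /\ p3)) -> ((p4 -> (p4 -> p1)) \/ (p4 \/ p2))): min(1, 1 − 0.2 + 1) = 1
~p3: Łukasiewicz ¬ gives 1 − 0.3 = 0.7
(p3 -> p3): min(1, 1 − 0.3 + 0.3) = 1
~p2: Łukasiewicz ¬ gives 1 − 0.9 = 0.1
(~p2 \/ p4) = max(0.1, 0.2) = 0.2
((p3 -> p3) /\ (~p2 \/ p4)) = min(1, 0.2) = 0.2
(~p3 \/ ((p3 -> p3) /\ (~p2 \/ p4))) = max(0.7, 0.2) = 0.7
~p4: Łukasiewicz ¬ gives 1 − 0.2 = 0.8
(~p4 \/ p2) = max(0.8, 0.9) = 0.9
((~p3 \/ ((p3 -> p3) /\ (~p2 \/ p4))) /\ (~p4 \/ p2)) = min(0.7, 0.9) = 0.7
(((p4 /\ (p2 /\ p3)) -> ((p4 -> (p4 -> p1)) \/ (p4 \/ p2))) -> ((~p3 \/ ((p3 -> p3) /\ (~p2 \/ p4))) /\ (~p4 \/ p2))): min(1, 1 − 1 + 0.7) = 0.7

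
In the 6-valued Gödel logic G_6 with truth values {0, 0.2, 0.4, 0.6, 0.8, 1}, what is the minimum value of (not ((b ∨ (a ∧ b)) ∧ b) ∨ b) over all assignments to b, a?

0.20

The minimum is attained at b = 0.2, a = 0:
  (a ∧ b) = min(0, 0.2) = 0
  (b ∨ (a ∧ b)) = max(0.2, 0) = 0.2
  ((b ∨ (a ∧ b)) ∧ b) = min(0.2, 0.2) = 0.2
  not ((b ∨ (a ∧ b)) ∧ b): Gödel ¬ of 0.2 = 0 (operand ≠ 0)
  (not ((b ∨ (a ∧ b)) ∧ b) ∨ b) = max(0, 0.2) = 0.2
Checking all 36 assignments confirms none give a value below 0.20.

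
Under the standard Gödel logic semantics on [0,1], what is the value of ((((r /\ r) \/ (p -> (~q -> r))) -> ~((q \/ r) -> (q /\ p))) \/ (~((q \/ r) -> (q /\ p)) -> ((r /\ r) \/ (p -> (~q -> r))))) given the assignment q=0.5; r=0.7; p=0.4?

1.00

(r /\ r) = min(0.7, 0.7) = 0.7
~q: Gödel ¬ of 0.5 = 0 (operand ≠ 0)
(~q -> r): 0 ≤ 0.7, so result = 1
(p -> (~q -> r)): 0.4 ≤ 1, so result = 1
((r /\ r) \/ (p -> (~q -> r))) = max(0.7, 1) = 1
(q \/ r) = max(0.5, 0.7) = 0.7
(q /\ p) = min(0.5, 0.4) = 0.4
((q \/ r) -> (q /\ p)): 0.7 > 0.4, so result = 0.4
~((q \/ r) -> (q /\ p)): Gödel ¬ of 0.4 = 0 (operand ≠ 0)
(((r /\ r) \/ (p -> (~q -> r))) -> ~((q \/ r) -> (q /\ p))): 1 > 0, so result = 0
(q \/ r) = max(0.5, 0.7) = 0.7
(q /\ p) = min(0.5, 0.4) = 0.4
((q \/ r) -> (q /\ p)): 0.7 > 0.4, so result = 0.4
~((q \/ r) -> (q /\ p)): Gödel ¬ of 0.4 = 0 (operand ≠ 0)
(r /\ r) = min(0.7, 0.7) = 0.7
~q: Gödel ¬ of 0.5 = 0 (operand ≠ 0)
(~q -> r): 0 ≤ 0.7, so result = 1
(p -> (~q -> r)): 0.4 ≤ 1, so result = 1
((r /\ r) \/ (p -> (~q -> r))) = max(0.7, 1) = 1
(~((q \/ r) -> (q /\ p)) -> ((r /\ r) \/ (p -> (~q -> r)))): 0 ≤ 1, so result = 1
((((r /\ r) \/ (p -> (~q -> r))) -> ~((q \/ r) -> (q /\ p))) \/ (~((q \/ r) -> (q /\ p)) -> ((r /\ r) \/ (p -> (~q -> r))))) = max(0, 1) = 1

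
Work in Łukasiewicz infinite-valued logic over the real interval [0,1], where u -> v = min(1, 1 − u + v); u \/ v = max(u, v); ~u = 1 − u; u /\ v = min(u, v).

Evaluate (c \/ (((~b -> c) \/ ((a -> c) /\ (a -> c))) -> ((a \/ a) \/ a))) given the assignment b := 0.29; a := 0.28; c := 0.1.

~b: Łukasiewicz ¬ gives 1 − 0.29 = 0.71
(~b -> c): min(1, 1 − 0.71 + 0.1) = 0.39
(a -> c): min(1, 1 − 0.28 + 0.1) = 0.82
(a -> c): min(1, 1 − 0.28 + 0.1) = 0.82
((a -> c) /\ (a -> c)) = min(0.82, 0.82) = 0.82
((~b -> c) \/ ((a -> c) /\ (a -> c))) = max(0.39, 0.82) = 0.82
(a \/ a) = max(0.28, 0.28) = 0.28
((a \/ a) \/ a) = max(0.28, 0.28) = 0.28
(((~b -> c) \/ ((a -> c) /\ (a -> c))) -> ((a \/ a) \/ a)): min(1, 1 − 0.82 + 0.28) = 0.46
(c \/ (((~b -> c) \/ ((a -> c) /\ (a -> c))) -> ((a \/ a) \/ a))) = max(0.1, 0.46) = 0.46

0.46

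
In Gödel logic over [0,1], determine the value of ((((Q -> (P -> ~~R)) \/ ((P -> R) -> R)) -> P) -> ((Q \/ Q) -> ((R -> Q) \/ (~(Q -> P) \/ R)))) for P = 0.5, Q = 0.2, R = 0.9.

~R: Gödel ¬ of 0.9 = 0 (operand ≠ 0)
~~R: Gödel ¬ of 0 = 1 (operand is 0)
(P -> ~~R): 0.5 ≤ 1, so result = 1
(Q -> (P -> ~~R)): 0.2 ≤ 1, so result = 1
(P -> R): 0.5 ≤ 0.9, so result = 1
((P -> R) -> R): 1 > 0.9, so result = 0.9
((Q -> (P -> ~~R)) \/ ((P -> R) -> R)) = max(1, 0.9) = 1
(((Q -> (P -> ~~R)) \/ ((P -> R) -> R)) -> P): 1 > 0.5, so result = 0.5
(Q \/ Q) = max(0.2, 0.2) = 0.2
(R -> Q): 0.9 > 0.2, so result = 0.2
(Q -> P): 0.2 ≤ 0.5, so result = 1
~(Q -> P): Gödel ¬ of 1 = 0 (operand ≠ 0)
(~(Q -> P) \/ R) = max(0, 0.9) = 0.9
((R -> Q) \/ (~(Q -> P) \/ R)) = max(0.2, 0.9) = 0.9
((Q \/ Q) -> ((R -> Q) \/ (~(Q -> P) \/ R))): 0.2 ≤ 0.9, so result = 1
((((Q -> (P -> ~~R)) \/ ((P -> R) -> R)) -> P) -> ((Q \/ Q) -> ((R -> Q) \/ (~(Q -> P) \/ R)))): 0.5 ≤ 1, so result = 1

1.00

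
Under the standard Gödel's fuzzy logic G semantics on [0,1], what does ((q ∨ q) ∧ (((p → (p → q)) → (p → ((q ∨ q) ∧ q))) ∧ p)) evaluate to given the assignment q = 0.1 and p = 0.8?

(q ∨ q) = max(0.1, 0.1) = 0.1
(p → q): 0.8 > 0.1, so result = 0.1
(p → (p → q)): 0.8 > 0.1, so result = 0.1
(q ∨ q) = max(0.1, 0.1) = 0.1
((q ∨ q) ∧ q) = min(0.1, 0.1) = 0.1
(p → ((q ∨ q) ∧ q)): 0.8 > 0.1, so result = 0.1
((p → (p → q)) → (p → ((q ∨ q) ∧ q))): 0.1 ≤ 0.1, so result = 1
(((p → (p → q)) → (p → ((q ∨ q) ∧ q))) ∧ p) = min(1, 0.8) = 0.8
((q ∨ q) ∧ (((p → (p → q)) → (p → ((q ∨ q) ∧ q))) ∧ p)) = min(0.1, 0.8) = 0.1

0.10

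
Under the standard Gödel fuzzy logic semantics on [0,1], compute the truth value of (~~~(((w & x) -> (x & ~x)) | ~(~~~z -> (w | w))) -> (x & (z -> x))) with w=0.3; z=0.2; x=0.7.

(w & x) = min(0.3, 0.7) = 0.3
~x: Gödel ¬ of 0.7 = 0 (operand ≠ 0)
(x & ~x) = min(0.7, 0) = 0
((w & x) -> (x & ~x)): 0.3 > 0, so result = 0
~z: Gödel ¬ of 0.2 = 0 (operand ≠ 0)
~~z: Gödel ¬ of 0 = 1 (operand is 0)
~~~z: Gödel ¬ of 1 = 0 (operand ≠ 0)
(w | w) = max(0.3, 0.3) = 0.3
(~~~z -> (w | w)): 0 ≤ 0.3, so result = 1
~(~~~z -> (w | w)): Gödel ¬ of 1 = 0 (operand ≠ 0)
(((w & x) -> (x & ~x)) | ~(~~~z -> (w | w))) = max(0, 0) = 0
~(((w & x) -> (x & ~x)) | ~(~~~z -> (w | w))): Gödel ¬ of 0 = 1 (operand is 0)
~~(((w & x) -> (x & ~x)) | ~(~~~z -> (w | w))): Gödel ¬ of 1 = 0 (operand ≠ 0)
~~~(((w & x) -> (x & ~x)) | ~(~~~z -> (w | w))): Gödel ¬ of 0 = 1 (operand is 0)
(z -> x): 0.2 ≤ 0.7, so result = 1
(x & (z -> x)) = min(0.7, 1) = 0.7
(~~~(((w & x) -> (x & ~x)) | ~(~~~z -> (w | w))) -> (x & (z -> x))): 1 > 0.7, so result = 0.7

0.70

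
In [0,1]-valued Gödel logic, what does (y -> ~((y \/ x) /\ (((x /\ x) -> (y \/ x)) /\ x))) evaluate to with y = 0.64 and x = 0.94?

0.00

(y \/ x) = max(0.64, 0.94) = 0.94
(x /\ x) = min(0.94, 0.94) = 0.94
(y \/ x) = max(0.64, 0.94) = 0.94
((x /\ x) -> (y \/ x)): 0.94 ≤ 0.94, so result = 1
(((x /\ x) -> (y \/ x)) /\ x) = min(1, 0.94) = 0.94
((y \/ x) /\ (((x /\ x) -> (y \/ x)) /\ x)) = min(0.94, 0.94) = 0.94
~((y \/ x) /\ (((x /\ x) -> (y \/ x)) /\ x)): Gödel ¬ of 0.94 = 0 (operand ≠ 0)
(y -> ~((y \/ x) /\ (((x /\ x) -> (y \/ x)) /\ x))): 0.64 > 0, so result = 0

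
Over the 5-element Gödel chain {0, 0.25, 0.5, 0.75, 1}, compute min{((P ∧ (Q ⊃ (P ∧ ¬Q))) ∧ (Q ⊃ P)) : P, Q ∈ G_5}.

0.00

The minimum is attained at P = 0, Q = 0:
  ¬Q: Gödel ¬ of 0 = 1 (operand is 0)
  (P ∧ ¬Q) = min(0, 1) = 0
  (Q ⊃ (P ∧ ¬Q)): 0 ≤ 0, so result = 1
  (P ∧ (Q ⊃ (P ∧ ¬Q))) = min(0, 1) = 0
  (Q ⊃ P): 0 ≤ 0, so result = 1
  ((P ∧ (Q ⊃ (P ∧ ¬Q))) ∧ (Q ⊃ P)) = min(0, 1) = 0
Checking all 25 assignments confirms none give a value below 0.00.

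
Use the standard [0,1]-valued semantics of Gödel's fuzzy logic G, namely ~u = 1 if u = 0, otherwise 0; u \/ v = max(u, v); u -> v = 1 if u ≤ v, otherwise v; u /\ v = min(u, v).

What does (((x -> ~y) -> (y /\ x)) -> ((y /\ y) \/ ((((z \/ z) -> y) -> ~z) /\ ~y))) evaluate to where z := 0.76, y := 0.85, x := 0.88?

0.85

~y: Gödel ¬ of 0.85 = 0 (operand ≠ 0)
(x -> ~y): 0.88 > 0, so result = 0
(y /\ x) = min(0.85, 0.88) = 0.85
((x -> ~y) -> (y /\ x)): 0 ≤ 0.85, so result = 1
(y /\ y) = min(0.85, 0.85) = 0.85
(z \/ z) = max(0.76, 0.76) = 0.76
((z \/ z) -> y): 0.76 ≤ 0.85, so result = 1
~z: Gödel ¬ of 0.76 = 0 (operand ≠ 0)
(((z \/ z) -> y) -> ~z): 1 > 0, so result = 0
~y: Gödel ¬ of 0.85 = 0 (operand ≠ 0)
((((z \/ z) -> y) -> ~z) /\ ~y) = min(0, 0) = 0
((y /\ y) \/ ((((z \/ z) -> y) -> ~z) /\ ~y)) = max(0.85, 0) = 0.85
(((x -> ~y) -> (y /\ x)) -> ((y /\ y) \/ ((((z \/ z) -> y) -> ~z) /\ ~y))): 1 > 0.85, so result = 0.85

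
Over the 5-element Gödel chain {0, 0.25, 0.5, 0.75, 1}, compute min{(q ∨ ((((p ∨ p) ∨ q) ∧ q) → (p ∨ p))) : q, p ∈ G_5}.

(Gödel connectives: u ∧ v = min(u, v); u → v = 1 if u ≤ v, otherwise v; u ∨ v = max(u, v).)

0.25

The minimum is attained at q = 0.25, p = 0:
  (p ∨ p) = max(0, 0) = 0
  ((p ∨ p) ∨ q) = max(0, 0.25) = 0.25
  (((p ∨ p) ∨ q) ∧ q) = min(0.25, 0.25) = 0.25
  (p ∨ p) = max(0, 0) = 0
  ((((p ∨ p) ∨ q) ∧ q) → (p ∨ p)): 0.25 > 0, so result = 0
  (q ∨ ((((p ∨ p) ∨ q) ∧ q) → (p ∨ p))) = max(0.25, 0) = 0.25
Checking all 25 assignments confirms none give a value below 0.25.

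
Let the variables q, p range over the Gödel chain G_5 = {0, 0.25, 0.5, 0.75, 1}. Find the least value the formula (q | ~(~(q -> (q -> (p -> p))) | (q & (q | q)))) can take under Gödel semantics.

The minimum is attained at q = 0.25, p = 0:
  (p -> p): 0 ≤ 0, so result = 1
  (q -> (p -> p)): 0.25 ≤ 1, so result = 1
  (q -> (q -> (p -> p))): 0.25 ≤ 1, so result = 1
  ~(q -> (q -> (p -> p))): Gödel ¬ of 1 = 0 (operand ≠ 0)
  (q | q) = max(0.25, 0.25) = 0.25
  (q & (q | q)) = min(0.25, 0.25) = 0.25
  (~(q -> (q -> (p -> p))) | (q & (q | q))) = max(0, 0.25) = 0.25
  ~(~(q -> (q -> (p -> p))) | (q & (q | q))): Gödel ¬ of 0.25 = 0 (operand ≠ 0)
  (q | ~(~(q -> (q -> (p -> p))) | (q & (q | q)))) = max(0.25, 0) = 0.25
Checking all 25 assignments confirms none give a value below 0.25.

0.25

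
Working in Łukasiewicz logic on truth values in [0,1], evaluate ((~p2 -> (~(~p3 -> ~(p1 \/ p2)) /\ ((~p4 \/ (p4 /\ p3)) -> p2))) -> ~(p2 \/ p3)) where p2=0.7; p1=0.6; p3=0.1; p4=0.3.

0.30

~p2: Łukasiewicz ¬ gives 1 − 0.7 = 0.3
~p3: Łukasiewicz ¬ gives 1 − 0.1 = 0.9
(p1 \/ p2) = max(0.6, 0.7) = 0.7
~(p1 \/ p2): Łukasiewicz ¬ gives 1 − 0.7 = 0.3
(~p3 -> ~(p1 \/ p2)): min(1, 1 − 0.9 + 0.3) = 0.4
~(~p3 -> ~(p1 \/ p2)): Łukasiewicz ¬ gives 1 − 0.4 = 0.6
~p4: Łukasiewicz ¬ gives 1 − 0.3 = 0.7
(p4 /\ p3) = min(0.3, 0.1) = 0.1
(~p4 \/ (p4 /\ p3)) = max(0.7, 0.1) = 0.7
((~p4 \/ (p4 /\ p3)) -> p2): min(1, 1 − 0.7 + 0.7) = 1
(~(~p3 -> ~(p1 \/ p2)) /\ ((~p4 \/ (p4 /\ p3)) -> p2)) = min(0.6, 1) = 0.6
(~p2 -> (~(~p3 -> ~(p1 \/ p2)) /\ ((~p4 \/ (p4 /\ p3)) -> p2))): min(1, 1 − 0.3 + 0.6) = 1
(p2 \/ p3) = max(0.7, 0.1) = 0.7
~(p2 \/ p3): Łukasiewicz ¬ gives 1 − 0.7 = 0.3
((~p2 -> (~(~p3 -> ~(p1 \/ p2)) /\ ((~p4 \/ (p4 /\ p3)) -> p2))) -> ~(p2 \/ p3)): min(1, 1 − 1 + 0.3) = 0.3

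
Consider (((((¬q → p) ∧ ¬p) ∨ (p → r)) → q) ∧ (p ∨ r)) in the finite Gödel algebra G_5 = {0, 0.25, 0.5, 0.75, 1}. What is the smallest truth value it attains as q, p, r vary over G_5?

The minimum is attained at q = 0, p = 0, r = 0:
  ¬q: Gödel ¬ of 0 = 1 (operand is 0)
  (¬q → p): 1 > 0, so result = 0
  ¬p: Gödel ¬ of 0 = 1 (operand is 0)
  ((¬q → p) ∧ ¬p) = min(0, 1) = 0
  (p → r): 0 ≤ 0, so result = 1
  (((¬q → p) ∧ ¬p) ∨ (p → r)) = max(0, 1) = 1
  ((((¬q → p) ∧ ¬p) ∨ (p → r)) → q): 1 > 0, so result = 0
  (p ∨ r) = max(0, 0) = 0
  (((((¬q → p) ∧ ¬p) ∨ (p → r)) → q) ∧ (p ∨ r)) = min(0, 0) = 0
Checking all 125 assignments confirms none give a value below 0.00.

0.00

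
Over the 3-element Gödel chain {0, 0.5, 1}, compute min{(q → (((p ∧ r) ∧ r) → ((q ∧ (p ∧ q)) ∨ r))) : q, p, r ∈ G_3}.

1.00

Every assignment gives 1. For instance at q = 0, p = 0, r = 0:
  (p ∧ r) = min(0, 0) = 0
  ((p ∧ r) ∧ r) = min(0, 0) = 0
  (p ∧ q) = min(0, 0) = 0
  (q ∧ (p ∧ q)) = min(0, 0) = 0
  ((q ∧ (p ∧ q)) ∨ r) = max(0, 0) = 0
  (((p ∧ r) ∧ r) → ((q ∧ (p ∧ q)) ∨ r)): 0 ≤ 0, so result = 1
  (q → (((p ∧ r) ∧ r) → ((q ∧ (p ∧ q)) ∨ r))): 0 ≤ 1, so result = 1
All 27 assignments give value 1 — the formula is a G_3-tautology.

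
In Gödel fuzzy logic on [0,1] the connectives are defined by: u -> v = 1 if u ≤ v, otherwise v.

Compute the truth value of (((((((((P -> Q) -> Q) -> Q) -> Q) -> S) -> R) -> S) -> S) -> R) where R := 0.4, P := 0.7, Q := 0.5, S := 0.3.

0.40

(P -> Q): 0.7 > 0.5, so result = 0.5
((P -> Q) -> Q): 0.5 ≤ 0.5, so result = 1
(((P -> Q) -> Q) -> Q): 1 > 0.5, so result = 0.5
((((P -> Q) -> Q) -> Q) -> Q): 0.5 ≤ 0.5, so result = 1
(((((P -> Q) -> Q) -> Q) -> Q) -> S): 1 > 0.3, so result = 0.3
((((((P -> Q) -> Q) -> Q) -> Q) -> S) -> R): 0.3 ≤ 0.4, so result = 1
(((((((P -> Q) -> Q) -> Q) -> Q) -> S) -> R) -> S): 1 > 0.3, so result = 0.3
((((((((P -> Q) -> Q) -> Q) -> Q) -> S) -> R) -> S) -> S): 0.3 ≤ 0.3, so result = 1
(((((((((P -> Q) -> Q) -> Q) -> Q) -> S) -> R) -> S) -> S) -> R): 1 > 0.4, so result = 0.4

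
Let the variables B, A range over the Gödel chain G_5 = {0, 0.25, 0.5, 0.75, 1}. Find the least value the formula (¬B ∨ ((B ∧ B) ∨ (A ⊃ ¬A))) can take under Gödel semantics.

0.25

The minimum is attained at B = 0.25, A = 0.25:
  ¬B: Gödel ¬ of 0.25 = 0 (operand ≠ 0)
  (B ∧ B) = min(0.25, 0.25) = 0.25
  ¬A: Gödel ¬ of 0.25 = 0 (operand ≠ 0)
  (A ⊃ ¬A): 0.25 > 0, so result = 0
  ((B ∧ B) ∨ (A ⊃ ¬A)) = max(0.25, 0) = 0.25
  (¬B ∨ ((B ∧ B) ∨ (A ⊃ ¬A))) = max(0, 0.25) = 0.25
Checking all 25 assignments confirms none give a value below 0.25.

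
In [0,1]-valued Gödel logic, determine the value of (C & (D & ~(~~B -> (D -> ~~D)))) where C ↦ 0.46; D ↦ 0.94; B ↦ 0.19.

~B: Gödel ¬ of 0.19 = 0 (operand ≠ 0)
~~B: Gödel ¬ of 0 = 1 (operand is 0)
~D: Gödel ¬ of 0.94 = 0 (operand ≠ 0)
~~D: Gödel ¬ of 0 = 1 (operand is 0)
(D -> ~~D): 0.94 ≤ 1, so result = 1
(~~B -> (D -> ~~D)): 1 ≤ 1, so result = 1
~(~~B -> (D -> ~~D)): Gödel ¬ of 1 = 0 (operand ≠ 0)
(D & ~(~~B -> (D -> ~~D))) = min(0.94, 0) = 0
(C & (D & ~(~~B -> (D -> ~~D)))) = min(0.46, 0) = 0

0.00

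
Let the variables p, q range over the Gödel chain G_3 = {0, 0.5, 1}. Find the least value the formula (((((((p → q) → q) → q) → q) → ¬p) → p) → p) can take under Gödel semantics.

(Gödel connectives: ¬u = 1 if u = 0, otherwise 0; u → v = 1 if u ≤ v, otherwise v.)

0.50

The minimum is attained at p = 0.5, q = 0:
  (p → q): 0.5 > 0, so result = 0
  ((p → q) → q): 0 ≤ 0, so result = 1
  (((p → q) → q) → q): 1 > 0, so result = 0
  ((((p → q) → q) → q) → q): 0 ≤ 0, so result = 1
  ¬p: Gödel ¬ of 0.5 = 0 (operand ≠ 0)
  (((((p → q) → q) → q) → q) → ¬p): 1 > 0, so result = 0
  ((((((p → q) → q) → q) → q) → ¬p) → p): 0 ≤ 0.5, so result = 1
  (((((((p → q) → q) → q) → q) → ¬p) → p) → p): 1 > 0.5, so result = 0.5
Checking all 9 assignments confirms none give a value below 0.50.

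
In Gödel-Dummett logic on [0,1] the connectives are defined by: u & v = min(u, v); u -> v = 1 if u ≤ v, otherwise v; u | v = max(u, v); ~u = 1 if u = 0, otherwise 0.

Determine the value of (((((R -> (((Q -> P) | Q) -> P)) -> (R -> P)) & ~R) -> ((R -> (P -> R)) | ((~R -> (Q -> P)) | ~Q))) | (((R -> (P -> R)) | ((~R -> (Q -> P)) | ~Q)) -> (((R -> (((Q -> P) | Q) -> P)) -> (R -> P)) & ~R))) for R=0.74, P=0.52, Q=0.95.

1.00

(Q -> P): 0.95 > 0.52, so result = 0.52
((Q -> P) | Q) = max(0.52, 0.95) = 0.95
(((Q -> P) | Q) -> P): 0.95 > 0.52, so result = 0.52
(R -> (((Q -> P) | Q) -> P)): 0.74 > 0.52, so result = 0.52
(R -> P): 0.74 > 0.52, so result = 0.52
((R -> (((Q -> P) | Q) -> P)) -> (R -> P)): 0.52 ≤ 0.52, so result = 1
~R: Gödel ¬ of 0.74 = 0 (operand ≠ 0)
(((R -> (((Q -> P) | Q) -> P)) -> (R -> P)) & ~R) = min(1, 0) = 0
(P -> R): 0.52 ≤ 0.74, so result = 1
(R -> (P -> R)): 0.74 ≤ 1, so result = 1
~R: Gödel ¬ of 0.74 = 0 (operand ≠ 0)
(Q -> P): 0.95 > 0.52, so result = 0.52
(~R -> (Q -> P)): 0 ≤ 0.52, so result = 1
~Q: Gödel ¬ of 0.95 = 0 (operand ≠ 0)
((~R -> (Q -> P)) | ~Q) = max(1, 0) = 1
((R -> (P -> R)) | ((~R -> (Q -> P)) | ~Q)) = max(1, 1) = 1
((((R -> (((Q -> P) | Q) -> P)) -> (R -> P)) & ~R) -> ((R -> (P -> R)) | ((~R -> (Q -> P)) | ~Q))): 0 ≤ 1, so result = 1
(P -> R): 0.52 ≤ 0.74, so result = 1
(R -> (P -> R)): 0.74 ≤ 1, so result = 1
~R: Gödel ¬ of 0.74 = 0 (operand ≠ 0)
(Q -> P): 0.95 > 0.52, so result = 0.52
(~R -> (Q -> P)): 0 ≤ 0.52, so result = 1
~Q: Gödel ¬ of 0.95 = 0 (operand ≠ 0)
((~R -> (Q -> P)) | ~Q) = max(1, 0) = 1
((R -> (P -> R)) | ((~R -> (Q -> P)) | ~Q)) = max(1, 1) = 1
(Q -> P): 0.95 > 0.52, so result = 0.52
((Q -> P) | Q) = max(0.52, 0.95) = 0.95
(((Q -> P) | Q) -> P): 0.95 > 0.52, so result = 0.52
(R -> (((Q -> P) | Q) -> P)): 0.74 > 0.52, so result = 0.52
(R -> P): 0.74 > 0.52, so result = 0.52
((R -> (((Q -> P) | Q) -> P)) -> (R -> P)): 0.52 ≤ 0.52, so result = 1
~R: Gödel ¬ of 0.74 = 0 (operand ≠ 0)
(((R -> (((Q -> P) | Q) -> P)) -> (R -> P)) & ~R) = min(1, 0) = 0
(((R -> (P -> R)) | ((~R -> (Q -> P)) | ~Q)) -> (((R -> (((Q -> P) | Q) -> P)) -> (R -> P)) & ~R)): 1 > 0, so result = 0
(((((R -> (((Q -> P) | Q) -> P)) -> (R -> P)) & ~R) -> ((R -> (P -> R)) | ((~R -> (Q -> P)) | ~Q))) | (((R -> (P -> R)) | ((~R -> (Q -> P)) | ~Q)) -> (((R -> (((Q -> P) | Q) -> P)) -> (R -> P)) & ~R))) = max(1, 0) = 1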